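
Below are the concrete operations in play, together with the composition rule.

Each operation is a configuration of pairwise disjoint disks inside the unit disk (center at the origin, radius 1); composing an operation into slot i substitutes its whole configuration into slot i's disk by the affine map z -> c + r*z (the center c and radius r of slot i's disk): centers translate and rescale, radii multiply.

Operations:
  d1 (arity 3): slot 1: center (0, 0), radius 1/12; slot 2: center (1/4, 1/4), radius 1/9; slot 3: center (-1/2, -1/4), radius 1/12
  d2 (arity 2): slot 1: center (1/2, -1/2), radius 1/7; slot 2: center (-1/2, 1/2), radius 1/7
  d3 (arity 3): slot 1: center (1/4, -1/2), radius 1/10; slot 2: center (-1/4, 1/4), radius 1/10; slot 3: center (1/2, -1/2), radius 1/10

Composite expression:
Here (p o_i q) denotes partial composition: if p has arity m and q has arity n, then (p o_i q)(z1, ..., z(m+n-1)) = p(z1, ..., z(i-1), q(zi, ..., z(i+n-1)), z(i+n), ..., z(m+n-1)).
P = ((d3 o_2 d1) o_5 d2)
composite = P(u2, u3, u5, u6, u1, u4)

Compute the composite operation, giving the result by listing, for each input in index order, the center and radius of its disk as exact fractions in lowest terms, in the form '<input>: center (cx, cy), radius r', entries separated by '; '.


u1: center (11/20, -11/20), radius 1/70; u2: center (1/4, -1/2), radius 1/10; u3: center (-1/4, 1/4), radius 1/120; u4: center (9/20, -9/20), radius 1/70; u5: center (-9/40, 11/40), radius 1/90; u6: center (-3/10, 9/40), radius 1/120

Below d3, radii multiply path by path; the u-disk centers shift.
input u2: composing its 1 substitution step yields center (1/4, -1/2), radius 1/10
input u3: composing its 2 substitution steps yields center (-1/4, 1/4), radius 1/120
input u5: composing its 2 substitution steps yields center (-9/40, 11/40), radius 1/90
input u6: composing its 2 substitution steps yields center (-3/10, 9/40), radius 1/120
input u1: composing its 2 substitution steps yields center (11/20, -11/20), radius 1/70
input u4: composing its 2 substitution steps yields center (9/20, -9/20), radius 1/70


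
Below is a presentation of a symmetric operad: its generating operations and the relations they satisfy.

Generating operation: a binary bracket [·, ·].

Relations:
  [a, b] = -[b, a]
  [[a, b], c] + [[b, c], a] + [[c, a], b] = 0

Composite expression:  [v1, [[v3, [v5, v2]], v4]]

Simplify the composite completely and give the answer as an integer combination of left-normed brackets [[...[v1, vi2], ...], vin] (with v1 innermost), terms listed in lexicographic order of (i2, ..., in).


Left-normed coefficients sit on the v1-initial expansion words.
Composite bracket: [v1, [[v3, [v5, v2]], v4]]
Full expansion: 16 signed words from ab - ba (2^4 = 16).
Coefficients come from the v1-initial words:
  sign of v1v2v5v3v4 is +1, so it contributes +[[[[v1, v2], v5], v3], v4]
  sign of v1v3v2v5v4 is -1, so it contributes -[[[[v1, v3], v2], v5], v4]
  sign of v1v3v5v2v4 is +1, so it contributes +[[[[v1, v3], v5], v2], v4]
  sign of v1v4v2v5v3 is -1, so it contributes -[[[[v1, v4], v2], v5], v3]
  sign of v1v4v3v2v5 is +1, so it contributes +[[[[v1, v4], v3], v2], v5]
  sign of v1v4v3v5v2 is -1, so it contributes -[[[[v1, v4], v3], v5], v2]
  sign of v1v4v5v2v3 is +1, so it contributes +[[[[v1, v4], v5], v2], v3]
  sign of v1v5v2v3v4 is -1, so it contributes -[[[[v1, v5], v2], v3], v4]

[[[[v1, v2], v5], v3], v4] - [[[[v1, v3], v2], v5], v4] + [[[[v1, v3], v5], v2], v4] - [[[[v1, v4], v2], v5], v3] + [[[[v1, v4], v3], v2], v5] - [[[[v1, v4], v3], v5], v2] + [[[[v1, v4], v5], v2], v3] - [[[[v1, v5], v2], v3], v4]


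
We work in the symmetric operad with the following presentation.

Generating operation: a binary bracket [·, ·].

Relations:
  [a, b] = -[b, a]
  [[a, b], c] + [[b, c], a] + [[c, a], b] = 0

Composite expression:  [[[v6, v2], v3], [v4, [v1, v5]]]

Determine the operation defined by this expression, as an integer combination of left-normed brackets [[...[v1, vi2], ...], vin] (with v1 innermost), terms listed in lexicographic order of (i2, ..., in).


-[[[[[v1, v5], v4], v2], v6], v3] + [[[[[v1, v5], v4], v3], v2], v6] - [[[[[v1, v5], v4], v3], v6], v2] + [[[[[v1, v5], v4], v6], v2], v3]


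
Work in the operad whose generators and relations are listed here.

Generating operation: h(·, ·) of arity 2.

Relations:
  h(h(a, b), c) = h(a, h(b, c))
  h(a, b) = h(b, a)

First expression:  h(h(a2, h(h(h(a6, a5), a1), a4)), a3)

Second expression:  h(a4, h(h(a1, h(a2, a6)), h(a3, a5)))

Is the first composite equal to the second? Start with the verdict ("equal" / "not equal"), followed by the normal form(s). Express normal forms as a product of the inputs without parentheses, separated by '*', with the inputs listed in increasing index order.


equal — both sides give a1 * a2 * a3 * a4 * a5 * a6

Normal form of the first expression: a1 * a2 * a3 * a4 * a5 * a6
Normal form of the second expression: a1 * a2 * a3 * a4 * a5 * a6
Same normal form: equal.


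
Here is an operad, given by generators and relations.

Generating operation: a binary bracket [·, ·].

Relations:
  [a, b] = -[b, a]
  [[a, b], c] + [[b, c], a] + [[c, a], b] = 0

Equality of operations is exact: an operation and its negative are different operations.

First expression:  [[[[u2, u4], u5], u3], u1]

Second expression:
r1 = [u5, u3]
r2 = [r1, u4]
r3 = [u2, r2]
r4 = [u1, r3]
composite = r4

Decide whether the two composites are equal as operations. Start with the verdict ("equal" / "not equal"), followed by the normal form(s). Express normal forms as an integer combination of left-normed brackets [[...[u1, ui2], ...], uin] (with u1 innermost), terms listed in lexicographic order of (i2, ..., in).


not equal; the first gives -[[[[u1, u2], u4], u5], u3] + [[[[u1, u3], u2], u4], u5] - [[[[u1, u3], u4], u2], u5] - [[[[u1, u3], u5], u2], u4] + [[[[u1, u3], u5], u4], u2] + [[[[u1, u4], u2], u5], u3] + [[[[u1, u5], u2], u4], u3] - [[[[u1, u5], u4], u2], u3] and the second -[[[[u1, u2], u3], u5], u4] + [[[[u1, u2], u4], u3], u5] - [[[[u1, u2], u4], u5], u3] + [[[[u1, u2], u5], u3], u4] + [[[[u1, u3], u5], u4], u2] - [[[[u1, u4], u3], u5], u2] + [[[[u1, u4], u5], u3], u2] - [[[[u1, u5], u3], u4], u2]


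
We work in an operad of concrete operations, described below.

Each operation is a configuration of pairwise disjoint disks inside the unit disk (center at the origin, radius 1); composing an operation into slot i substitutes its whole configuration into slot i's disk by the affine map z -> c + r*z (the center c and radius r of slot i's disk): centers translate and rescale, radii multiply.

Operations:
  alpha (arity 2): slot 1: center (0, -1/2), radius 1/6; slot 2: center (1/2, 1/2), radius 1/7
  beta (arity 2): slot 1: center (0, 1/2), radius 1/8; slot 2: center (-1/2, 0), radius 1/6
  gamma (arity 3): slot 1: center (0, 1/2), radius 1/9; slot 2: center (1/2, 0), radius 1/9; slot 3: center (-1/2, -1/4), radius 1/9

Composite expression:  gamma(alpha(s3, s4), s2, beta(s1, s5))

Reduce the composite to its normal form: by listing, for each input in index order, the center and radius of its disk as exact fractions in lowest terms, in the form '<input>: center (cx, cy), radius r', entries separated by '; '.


s1: center (-1/2, -7/36), radius 1/72; s2: center (1/2, 0), radius 1/9; s3: center (0, 4/9), radius 1/54; s4: center (1/18, 5/9), radius 1/63; s5: center (-5/9, -1/4), radius 1/54


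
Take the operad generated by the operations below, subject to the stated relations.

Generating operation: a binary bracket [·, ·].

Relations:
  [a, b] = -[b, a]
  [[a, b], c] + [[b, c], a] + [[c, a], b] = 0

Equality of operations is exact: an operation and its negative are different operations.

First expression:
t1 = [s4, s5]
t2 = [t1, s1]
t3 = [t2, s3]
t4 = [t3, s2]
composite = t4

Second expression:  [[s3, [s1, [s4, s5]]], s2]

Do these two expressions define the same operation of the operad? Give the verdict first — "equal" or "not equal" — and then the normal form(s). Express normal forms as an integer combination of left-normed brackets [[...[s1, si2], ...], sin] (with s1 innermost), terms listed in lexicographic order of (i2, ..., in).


equal; the common form is -[[[[s1, s4], s5], s3], s2] + [[[[s1, s5], s4], s3], s2]

The first expression reduces to -[[[[s1, s4], s5], s3], s2] + [[[[s1, s5], s4], s3], s2]
The second expression reduces to -[[[[s1, s4], s5], s3], s2] + [[[[s1, s5], s4], s3], s2]
Both agree, so they are equal.


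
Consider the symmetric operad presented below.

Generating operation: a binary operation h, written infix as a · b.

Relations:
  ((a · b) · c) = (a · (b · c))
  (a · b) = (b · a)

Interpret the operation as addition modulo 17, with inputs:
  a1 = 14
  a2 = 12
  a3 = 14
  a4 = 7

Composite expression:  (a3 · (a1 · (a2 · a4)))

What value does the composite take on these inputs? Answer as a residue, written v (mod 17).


13 (mod 17)

(a2 · a4) = 2
(a1 · (a2 · a4)) = 16
(a3 · (a1 · (a2 · a4))) = 13


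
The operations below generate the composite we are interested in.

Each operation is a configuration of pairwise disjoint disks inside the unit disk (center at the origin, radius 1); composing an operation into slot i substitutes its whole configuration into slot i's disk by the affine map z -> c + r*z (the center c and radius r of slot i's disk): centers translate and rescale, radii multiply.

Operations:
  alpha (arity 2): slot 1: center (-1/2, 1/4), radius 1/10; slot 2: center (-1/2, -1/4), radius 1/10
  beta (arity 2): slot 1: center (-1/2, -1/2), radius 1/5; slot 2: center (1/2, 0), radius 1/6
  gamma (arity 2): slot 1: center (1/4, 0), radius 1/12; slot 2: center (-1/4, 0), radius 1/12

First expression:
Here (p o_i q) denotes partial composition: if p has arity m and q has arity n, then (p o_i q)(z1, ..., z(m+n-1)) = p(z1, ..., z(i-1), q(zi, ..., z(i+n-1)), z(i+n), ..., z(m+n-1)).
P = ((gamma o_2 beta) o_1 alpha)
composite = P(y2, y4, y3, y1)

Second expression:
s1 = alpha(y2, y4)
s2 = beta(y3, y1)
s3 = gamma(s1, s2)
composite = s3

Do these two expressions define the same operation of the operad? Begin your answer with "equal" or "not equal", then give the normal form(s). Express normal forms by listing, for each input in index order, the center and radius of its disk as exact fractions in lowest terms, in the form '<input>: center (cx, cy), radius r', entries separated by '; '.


equal; the common form is y1: center (-5/24, 0), radius 1/72; y2: center (5/24, 1/48), radius 1/120; y3: center (-7/24, -1/24), radius 1/60; y4: center (5/24, -1/48), radius 1/120

Normal form of the first expression: y1: center (-5/24, 0), radius 1/72; y2: center (5/24, 1/48), radius 1/120; y3: center (-7/24, -1/24), radius 1/60; y4: center (5/24, -1/48), radius 1/120
Normal form of the second expression: y1: center (-5/24, 0), radius 1/72; y2: center (5/24, 1/48), radius 1/120; y3: center (-7/24, -1/24), radius 1/60; y4: center (5/24, -1/48), radius 1/120
One common form — equal.


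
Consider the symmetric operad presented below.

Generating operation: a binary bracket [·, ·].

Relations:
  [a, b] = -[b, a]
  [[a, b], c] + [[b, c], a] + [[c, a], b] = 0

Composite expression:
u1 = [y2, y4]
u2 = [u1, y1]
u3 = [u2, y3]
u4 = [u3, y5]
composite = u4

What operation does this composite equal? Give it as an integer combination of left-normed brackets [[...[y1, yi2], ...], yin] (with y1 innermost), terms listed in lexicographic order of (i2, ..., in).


-[[[[y1, y2], y4], y3], y5] + [[[[y1, y4], y2], y3], y5]

Expand each bracket as ab - ba; the y1-initial words give the coefficients.
Composite bracket: [[[[y2, y4], y1], y3], y5]
The bracket unfolds into 16 signed words via [a, b] = ab - ba (2^4 = 16).
Keep just the words that open with y1:
  word y1y2y4y3y5 has sign -1, contributing -[[[[y1, y2], y4], y3], y5]
  word y1y4y2y3y5 has sign +1, contributing +[[[[y1, y4], y2], y3], y5]


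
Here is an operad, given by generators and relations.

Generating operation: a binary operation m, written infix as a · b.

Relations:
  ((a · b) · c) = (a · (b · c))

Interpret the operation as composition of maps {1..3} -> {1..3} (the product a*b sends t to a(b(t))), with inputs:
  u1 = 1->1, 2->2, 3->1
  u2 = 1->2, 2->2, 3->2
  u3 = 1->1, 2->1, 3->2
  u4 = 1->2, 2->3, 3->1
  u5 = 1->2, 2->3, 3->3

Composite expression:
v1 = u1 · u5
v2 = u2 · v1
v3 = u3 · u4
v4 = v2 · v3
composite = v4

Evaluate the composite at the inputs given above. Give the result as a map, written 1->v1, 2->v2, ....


1->2, 2->2, 3->2

(u1 · u5) = 1->2, 2->1, 3->1
(u2 · (u1 · u5)) = 1->2, 2->2, 3->2
(u3 · u4) = 1->1, 2->2, 3->1
((u2 · (u1 · u5)) · (u3 · u4)) = 1->2, 2->2, 3->2


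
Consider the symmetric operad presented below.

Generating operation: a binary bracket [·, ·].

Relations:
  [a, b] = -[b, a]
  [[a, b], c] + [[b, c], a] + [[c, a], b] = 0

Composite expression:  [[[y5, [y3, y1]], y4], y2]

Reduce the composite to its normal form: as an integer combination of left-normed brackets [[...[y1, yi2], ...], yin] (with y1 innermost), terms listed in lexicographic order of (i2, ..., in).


Expand each bracket as ab - ba; the y1-initial words give the coefficients.
Composite bracket: [[[y5, [y3, y1]], y4], y2]
Under [a, b] = ab - ba we get 16 signed associative words (2^4 = 16).
Collect the words opening with y1:
  sign of y1y3y5y4y2 is +1, so it contributes +[[[[y1, y3], y5], y4], y2]

[[[[y1, y3], y5], y4], y2]


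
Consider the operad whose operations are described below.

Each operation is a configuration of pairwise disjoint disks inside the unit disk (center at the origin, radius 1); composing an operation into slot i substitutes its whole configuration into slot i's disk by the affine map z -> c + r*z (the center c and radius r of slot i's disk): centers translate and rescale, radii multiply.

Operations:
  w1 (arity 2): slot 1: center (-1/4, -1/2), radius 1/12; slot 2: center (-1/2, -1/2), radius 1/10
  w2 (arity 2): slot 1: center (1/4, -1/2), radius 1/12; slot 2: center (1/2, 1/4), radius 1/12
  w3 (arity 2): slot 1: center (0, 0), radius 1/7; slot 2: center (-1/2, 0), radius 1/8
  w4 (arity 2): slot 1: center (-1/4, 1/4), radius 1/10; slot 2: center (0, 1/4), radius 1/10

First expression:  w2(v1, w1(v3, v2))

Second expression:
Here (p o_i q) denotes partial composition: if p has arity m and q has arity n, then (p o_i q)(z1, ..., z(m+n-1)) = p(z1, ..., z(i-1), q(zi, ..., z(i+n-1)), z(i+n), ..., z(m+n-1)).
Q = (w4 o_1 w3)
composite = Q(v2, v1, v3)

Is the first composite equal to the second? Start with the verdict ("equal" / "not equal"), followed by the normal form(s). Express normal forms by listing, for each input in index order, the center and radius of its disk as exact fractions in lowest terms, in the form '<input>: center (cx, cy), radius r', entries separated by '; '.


not equal; the first gives v1: center (1/4, -1/2), radius 1/12; v2: center (11/24, 5/24), radius 1/120; v3: center (23/48, 5/24), radius 1/144 and the second v1: center (-3/10, 1/4), radius 1/80; v2: center (-1/4, 1/4), radius 1/70; v3: center (0, 1/4), radius 1/10

In normal form, the first expression is v1: center (1/4, -1/2), radius 1/12; v2: center (11/24, 5/24), radius 1/120; v3: center (23/48, 5/24), radius 1/144
In normal form, the second expression is v1: center (-3/10, 1/4), radius 1/80; v2: center (-1/4, 1/4), radius 1/70; v3: center (0, 1/4), radius 1/10
Different reductions; not equal.


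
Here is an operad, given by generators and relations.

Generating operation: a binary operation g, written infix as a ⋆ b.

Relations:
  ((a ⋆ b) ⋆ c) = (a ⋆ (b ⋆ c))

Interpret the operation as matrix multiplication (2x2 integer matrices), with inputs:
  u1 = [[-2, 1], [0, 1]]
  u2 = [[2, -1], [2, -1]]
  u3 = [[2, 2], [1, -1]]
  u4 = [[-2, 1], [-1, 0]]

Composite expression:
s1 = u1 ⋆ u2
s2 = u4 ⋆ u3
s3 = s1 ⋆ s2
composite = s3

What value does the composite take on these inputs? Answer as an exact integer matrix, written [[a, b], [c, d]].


[[4, 8], [-4, -8]]

(u1 ⋆ u2) = [[-2, 1], [2, -1]]
(u4 ⋆ u3) = [[-3, -5], [-2, -2]]
((u1 ⋆ u2) ⋆ (u4 ⋆ u3)) = [[4, 8], [-4, -8]]


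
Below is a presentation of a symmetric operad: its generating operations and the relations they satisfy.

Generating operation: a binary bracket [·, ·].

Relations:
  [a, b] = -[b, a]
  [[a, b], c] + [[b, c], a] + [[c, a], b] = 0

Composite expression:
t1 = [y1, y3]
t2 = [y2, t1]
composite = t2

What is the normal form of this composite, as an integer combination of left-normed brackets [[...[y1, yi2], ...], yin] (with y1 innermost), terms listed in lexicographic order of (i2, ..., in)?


-[[y1, y3], y2]

In the tensor algebra, words opening y1 carry the y1-anchored form.
Composite bracket: [y2, [y1, y3]]
Each bracket splits as ab - ba, giving 4 signed words (2^2 = 4).
Only words starting with y1 matter:
  from y1y3y2, sign -1: term -[[y1, y3], y2]


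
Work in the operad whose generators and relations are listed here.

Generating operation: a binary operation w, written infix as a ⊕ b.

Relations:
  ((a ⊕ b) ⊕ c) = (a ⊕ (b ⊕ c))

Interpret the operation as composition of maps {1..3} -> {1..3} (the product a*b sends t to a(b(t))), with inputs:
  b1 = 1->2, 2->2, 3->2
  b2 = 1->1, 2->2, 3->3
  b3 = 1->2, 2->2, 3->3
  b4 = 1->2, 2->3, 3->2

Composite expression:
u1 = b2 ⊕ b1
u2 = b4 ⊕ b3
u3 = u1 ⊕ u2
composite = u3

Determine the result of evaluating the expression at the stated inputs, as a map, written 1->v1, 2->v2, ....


1->2, 2->2, 3->2


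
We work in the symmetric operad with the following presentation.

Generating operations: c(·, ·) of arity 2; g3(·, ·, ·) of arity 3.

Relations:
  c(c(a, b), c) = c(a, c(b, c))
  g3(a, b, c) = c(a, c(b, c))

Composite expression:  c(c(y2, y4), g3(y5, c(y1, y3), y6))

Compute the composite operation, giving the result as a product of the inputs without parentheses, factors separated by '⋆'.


The c-tree's shape is irrelevant; the y-reading-order decides.
c(y2, y4) linearizes to y2 ⋆ y4
c(y1, y3) linearizes to y1 ⋆ y3
g3(y5, c(y1, y3), y6) linearizes to y5 ⋆ y1 ⋆ y3 ⋆ y6
c(c(y2, y4), g3(y5, c(y1, y3), y6)) linearizes to y2 ⋆ y4 ⋆ y5 ⋆ y1 ⋆ y3 ⋆ y6

y2 ⋆ y4 ⋆ y5 ⋆ y1 ⋆ y3 ⋆ y6


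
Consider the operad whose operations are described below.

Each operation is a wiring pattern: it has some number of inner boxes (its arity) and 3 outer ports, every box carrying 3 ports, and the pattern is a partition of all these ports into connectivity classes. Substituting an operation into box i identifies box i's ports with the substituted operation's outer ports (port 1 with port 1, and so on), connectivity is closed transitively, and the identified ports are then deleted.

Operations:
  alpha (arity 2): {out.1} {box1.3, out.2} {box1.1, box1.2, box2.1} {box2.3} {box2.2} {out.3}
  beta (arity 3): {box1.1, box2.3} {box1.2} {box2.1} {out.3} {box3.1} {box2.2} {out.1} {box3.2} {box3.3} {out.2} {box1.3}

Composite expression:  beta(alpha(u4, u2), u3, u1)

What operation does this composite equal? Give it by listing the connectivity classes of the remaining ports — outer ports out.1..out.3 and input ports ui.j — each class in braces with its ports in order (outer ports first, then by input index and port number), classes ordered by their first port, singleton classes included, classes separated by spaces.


{out.1} {out.2} {out.3} {u1.1} {u1.2} {u1.3} {u2.1, u4.1, u4.2} {u2.2} {u2.3} {u3.1} {u3.2} {u3.3} {u4.3}

Connectivity passes through glued beta-boundaries; trace each wire chain.
through alpha, on inputs (u4, u2): {out.1} {out.2, u4.3} {out.3} {u2.1, u4.1, u4.2} {u2.2} {u2.3} (out.j = stage outer ports)
through beta, on inputs (u4, u2, u3, u1): {out.1} {out.2} {out.3} {u1.1} {u1.2} {u1.3} {u2.1, u4.1, u4.2} {u2.2} {u2.3} {u3.1} {u3.2} {u3.3} {u4.3} (out.j = stage outer ports)


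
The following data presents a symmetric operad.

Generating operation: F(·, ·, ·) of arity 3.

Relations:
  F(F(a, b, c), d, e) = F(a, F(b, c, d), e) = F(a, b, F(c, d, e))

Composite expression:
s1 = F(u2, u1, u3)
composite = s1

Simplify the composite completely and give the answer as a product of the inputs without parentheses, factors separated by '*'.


Every regrouping of F is equal, so read the u-inputs in written order.
F(u2, u1, u3) reduces to u2 * u1 * u3

u2 * u1 * u3


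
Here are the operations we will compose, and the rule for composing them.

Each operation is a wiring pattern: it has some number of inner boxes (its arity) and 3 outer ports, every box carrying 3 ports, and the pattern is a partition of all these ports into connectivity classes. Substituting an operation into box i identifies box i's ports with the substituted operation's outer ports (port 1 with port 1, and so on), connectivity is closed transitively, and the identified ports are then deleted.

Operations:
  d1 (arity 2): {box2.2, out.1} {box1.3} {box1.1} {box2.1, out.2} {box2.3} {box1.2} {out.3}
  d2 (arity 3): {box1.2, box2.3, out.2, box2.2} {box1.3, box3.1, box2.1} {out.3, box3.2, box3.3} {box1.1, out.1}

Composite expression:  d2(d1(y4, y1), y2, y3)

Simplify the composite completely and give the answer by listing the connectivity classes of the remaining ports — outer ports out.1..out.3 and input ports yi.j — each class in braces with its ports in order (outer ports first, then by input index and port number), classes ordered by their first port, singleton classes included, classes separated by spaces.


Treat the ports identified at d2 as solder joints: merge, then drop.
stage d1: inputs (y4, y1), connectivity {out.1, y1.2} {out.2, y1.1} {out.3} {y1.3} {y4.1} {y4.2} {y4.3}, out.j its boundary
stage d2: inputs (y4, y1, y2, y3), connectivity {out.1, y1.2} {out.2, y1.1, y2.2, y2.3} {out.3, y3.2, y3.3} {y1.3} {y2.1, y3.1} {y4.1} {y4.2} {y4.3}, out.j its boundary

{out.1, y1.2} {out.2, y1.1, y2.2, y2.3} {out.3, y3.2, y3.3} {y1.3} {y2.1, y3.1} {y4.1} {y4.2} {y4.3}


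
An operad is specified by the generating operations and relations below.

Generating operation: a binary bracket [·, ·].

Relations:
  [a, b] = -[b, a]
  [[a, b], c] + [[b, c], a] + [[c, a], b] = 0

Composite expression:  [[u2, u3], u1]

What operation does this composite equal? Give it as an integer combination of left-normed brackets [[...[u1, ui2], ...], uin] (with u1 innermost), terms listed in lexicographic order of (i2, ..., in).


-[[u1, u2], u3] + [[u1, u3], u2]

Left-normed coefficients sit on the u1-initial expansion words.
Composite bracket: [[u2, u3], u1]
The bracket unfolds into 4 signed words via [a, b] = ab - ba (2^2 = 4).
Only words starting with u1 matter:
  word u1u2u3 has sign -1, contributing -[[u1, u2], u3]
  word u1u3u2 has sign +1, contributing +[[u1, u3], u2]


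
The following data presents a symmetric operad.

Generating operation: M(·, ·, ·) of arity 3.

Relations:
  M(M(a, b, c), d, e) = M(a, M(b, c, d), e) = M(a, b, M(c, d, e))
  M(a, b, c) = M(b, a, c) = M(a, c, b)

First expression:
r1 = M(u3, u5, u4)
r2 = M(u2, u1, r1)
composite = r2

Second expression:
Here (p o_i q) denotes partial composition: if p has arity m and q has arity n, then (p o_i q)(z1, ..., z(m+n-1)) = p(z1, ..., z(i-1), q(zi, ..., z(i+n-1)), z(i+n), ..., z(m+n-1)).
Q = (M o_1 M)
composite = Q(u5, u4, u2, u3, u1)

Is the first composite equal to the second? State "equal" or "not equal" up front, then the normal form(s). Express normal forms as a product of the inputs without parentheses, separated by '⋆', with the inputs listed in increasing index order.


The first composite normalizes to u1 ⋆ u2 ⋆ u3 ⋆ u4 ⋆ u5
The second composite normalizes to u1 ⋆ u2 ⋆ u3 ⋆ u4 ⋆ u5
The normal forms match — equal.

equal; the common form is u1 ⋆ u2 ⋆ u3 ⋆ u4 ⋆ u5


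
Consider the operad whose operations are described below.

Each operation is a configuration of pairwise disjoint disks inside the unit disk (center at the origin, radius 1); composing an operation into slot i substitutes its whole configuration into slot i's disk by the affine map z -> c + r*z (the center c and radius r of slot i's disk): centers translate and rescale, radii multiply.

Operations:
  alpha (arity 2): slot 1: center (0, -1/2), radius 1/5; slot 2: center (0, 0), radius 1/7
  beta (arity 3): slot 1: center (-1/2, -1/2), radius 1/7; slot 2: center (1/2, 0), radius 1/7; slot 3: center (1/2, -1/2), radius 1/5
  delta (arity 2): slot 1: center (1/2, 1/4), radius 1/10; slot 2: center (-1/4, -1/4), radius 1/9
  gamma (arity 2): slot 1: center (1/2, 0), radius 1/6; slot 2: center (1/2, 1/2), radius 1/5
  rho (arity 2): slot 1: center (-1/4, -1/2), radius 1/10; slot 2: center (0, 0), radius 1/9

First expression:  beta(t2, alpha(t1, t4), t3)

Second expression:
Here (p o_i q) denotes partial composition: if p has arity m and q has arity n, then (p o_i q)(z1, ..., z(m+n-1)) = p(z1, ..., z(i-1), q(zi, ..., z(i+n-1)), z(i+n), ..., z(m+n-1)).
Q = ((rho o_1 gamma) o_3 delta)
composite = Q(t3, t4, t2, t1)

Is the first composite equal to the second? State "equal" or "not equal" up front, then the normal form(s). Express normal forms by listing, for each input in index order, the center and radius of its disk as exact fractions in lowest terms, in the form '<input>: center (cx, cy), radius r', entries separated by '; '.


Reducing the first expression gives t1: center (1/2, -1/14), radius 1/35; t2: center (-1/2, -1/2), radius 1/7; t3: center (1/2, -1/2), radius 1/5; t4: center (1/2, 0), radius 1/49
Reducing the second expression gives t1: center (-1/36, -1/36), radius 1/81; t2: center (1/18, 1/36), radius 1/90; t3: center (-1/5, -1/2), radius 1/60; t4: center (-1/5, -9/20), radius 1/50
The forms do not match — not equal.

not equal — first t1: center (1/2, -1/14), radius 1/35; t2: center (-1/2, -1/2), radius 1/7; t3: center (1/2, -1/2), radius 1/5; t4: center (1/2, 0), radius 1/49, second t1: center (-1/36, -1/36), radius 1/81; t2: center (1/18, 1/36), radius 1/90; t3: center (-1/5, -1/2), radius 1/60; t4: center (-1/5, -9/20), radius 1/50


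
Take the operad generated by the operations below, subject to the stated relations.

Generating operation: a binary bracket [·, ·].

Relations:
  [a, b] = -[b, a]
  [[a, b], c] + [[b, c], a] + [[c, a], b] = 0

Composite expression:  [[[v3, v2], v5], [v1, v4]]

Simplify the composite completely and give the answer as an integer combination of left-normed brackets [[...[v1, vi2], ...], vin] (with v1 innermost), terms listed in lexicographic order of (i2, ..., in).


Antisymmetry and Jacobi reduce to v1-anchored left-normed brackets.
Composite bracket: [[[v3, v2], v5], [v1, v4]]
Expanding via [a, b] = ab - ba: 16 signed words (2^4 = 16).
Only words starting with v1 matter:
  from v1v4v2v3v5, sign +1: term +[[[[v1, v4], v2], v3], v5]
  from v1v4v3v2v5, sign -1: term -[[[[v1, v4], v3], v2], v5]
  from v1v4v5v2v3, sign -1: term -[[[[v1, v4], v5], v2], v3]
  from v1v4v5v3v2, sign +1: term +[[[[v1, v4], v5], v3], v2]

[[[[v1, v4], v2], v3], v5] - [[[[v1, v4], v3], v2], v5] - [[[[v1, v4], v5], v2], v3] + [[[[v1, v4], v5], v3], v2]


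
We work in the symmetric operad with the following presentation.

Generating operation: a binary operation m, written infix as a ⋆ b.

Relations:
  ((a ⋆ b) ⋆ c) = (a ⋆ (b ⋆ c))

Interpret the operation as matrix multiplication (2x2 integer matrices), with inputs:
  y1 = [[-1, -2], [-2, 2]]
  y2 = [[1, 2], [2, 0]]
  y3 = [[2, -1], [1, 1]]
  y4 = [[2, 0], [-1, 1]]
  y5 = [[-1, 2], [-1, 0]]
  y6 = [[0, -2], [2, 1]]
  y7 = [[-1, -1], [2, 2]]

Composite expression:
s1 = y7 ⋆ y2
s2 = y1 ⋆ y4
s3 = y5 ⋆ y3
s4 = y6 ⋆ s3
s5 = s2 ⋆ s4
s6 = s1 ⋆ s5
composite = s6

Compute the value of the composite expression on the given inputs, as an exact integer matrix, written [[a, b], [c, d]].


[[44, -10], [-88, 20]]


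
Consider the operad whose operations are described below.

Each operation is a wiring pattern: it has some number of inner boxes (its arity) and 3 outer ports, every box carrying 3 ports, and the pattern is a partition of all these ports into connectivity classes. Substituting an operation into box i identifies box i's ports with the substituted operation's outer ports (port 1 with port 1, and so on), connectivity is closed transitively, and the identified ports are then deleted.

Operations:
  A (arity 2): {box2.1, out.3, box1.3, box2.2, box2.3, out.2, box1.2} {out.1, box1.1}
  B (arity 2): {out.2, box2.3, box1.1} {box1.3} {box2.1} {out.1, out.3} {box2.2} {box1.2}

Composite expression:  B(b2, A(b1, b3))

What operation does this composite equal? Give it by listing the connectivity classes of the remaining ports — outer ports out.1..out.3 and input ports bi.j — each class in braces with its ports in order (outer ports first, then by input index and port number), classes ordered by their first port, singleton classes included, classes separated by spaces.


After gluing at B, chains via deleted ports link the b-ports.
A over (b1, b3) gives {out.1, b1.1} {out.2, out.3, b1.2, b1.3, b3.1, b3.2, b3.3}, out.j being that stage's outer ports
B over (b2, b1, b3) gives {out.1, out.3} {out.2, b1.2, b1.3, b2.1, b3.1, b3.2, b3.3} {b1.1} {b2.2} {b2.3}, out.j being that stage's outer ports

{out.1, out.3} {out.2, b1.2, b1.3, b2.1, b3.1, b3.2, b3.3} {b1.1} {b2.2} {b2.3}


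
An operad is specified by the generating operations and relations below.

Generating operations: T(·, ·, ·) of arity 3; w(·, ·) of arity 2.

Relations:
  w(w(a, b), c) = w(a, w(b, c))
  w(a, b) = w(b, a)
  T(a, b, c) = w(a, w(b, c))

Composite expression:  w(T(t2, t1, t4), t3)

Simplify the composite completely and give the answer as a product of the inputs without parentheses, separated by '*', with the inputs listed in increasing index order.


t1 * t2 * t3 * t4

Both nesting and order wash out for w; what remains is which t's occur.
T(t2, t1, t4) spells out as t2 * t1 * t4
w(T(t2, t1, t4), t3) spells out as t2 * t1 * t4 * t3
putting the inputs in ascending order: t1 * t2 * t3 * t4


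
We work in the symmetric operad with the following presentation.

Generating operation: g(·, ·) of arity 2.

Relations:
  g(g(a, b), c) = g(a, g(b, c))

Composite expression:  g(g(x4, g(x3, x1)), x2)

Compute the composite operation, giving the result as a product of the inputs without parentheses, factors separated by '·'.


All parenthesizations of g agree; list the x-inputs left to right.
g(x3, x1) reduces to x3 · x1
g(x4, g(x3, x1)) reduces to x4 · x3 · x1
g(g(x4, g(x3, x1)), x2) reduces to x4 · x3 · x1 · x2

x4 · x3 · x1 · x2


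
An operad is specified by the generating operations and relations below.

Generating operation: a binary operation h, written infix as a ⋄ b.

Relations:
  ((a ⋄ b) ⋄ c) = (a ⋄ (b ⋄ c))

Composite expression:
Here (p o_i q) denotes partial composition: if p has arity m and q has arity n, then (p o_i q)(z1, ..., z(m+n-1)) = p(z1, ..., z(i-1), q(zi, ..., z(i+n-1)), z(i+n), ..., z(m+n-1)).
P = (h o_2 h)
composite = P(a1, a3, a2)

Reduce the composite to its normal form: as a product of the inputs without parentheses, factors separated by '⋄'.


a1 ⋄ a3 ⋄ a2

Under associativity of h, the answer is the a's in reading order.
(a3 ⋄ a2) reduces to a3 ⋄ a2
(a1 ⋄ (a3 ⋄ a2)) reduces to a1 ⋄ a3 ⋄ a2


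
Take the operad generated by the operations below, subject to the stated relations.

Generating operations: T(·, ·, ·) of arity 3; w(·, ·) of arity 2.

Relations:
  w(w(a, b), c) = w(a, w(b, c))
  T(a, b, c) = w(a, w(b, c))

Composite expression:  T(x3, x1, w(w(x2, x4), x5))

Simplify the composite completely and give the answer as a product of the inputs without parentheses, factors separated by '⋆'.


x3 ⋆ x1 ⋆ x2 ⋆ x4 ⋆ x5


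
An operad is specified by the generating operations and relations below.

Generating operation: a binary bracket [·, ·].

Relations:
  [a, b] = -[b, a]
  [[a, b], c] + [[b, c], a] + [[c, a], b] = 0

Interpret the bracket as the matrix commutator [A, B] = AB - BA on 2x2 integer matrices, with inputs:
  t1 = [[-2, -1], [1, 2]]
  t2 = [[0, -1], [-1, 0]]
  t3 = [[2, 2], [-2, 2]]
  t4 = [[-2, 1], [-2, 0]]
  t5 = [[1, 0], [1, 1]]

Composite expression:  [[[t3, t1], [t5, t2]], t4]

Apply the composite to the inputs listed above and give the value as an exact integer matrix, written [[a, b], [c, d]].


[[16, -32], [-32, -16]]


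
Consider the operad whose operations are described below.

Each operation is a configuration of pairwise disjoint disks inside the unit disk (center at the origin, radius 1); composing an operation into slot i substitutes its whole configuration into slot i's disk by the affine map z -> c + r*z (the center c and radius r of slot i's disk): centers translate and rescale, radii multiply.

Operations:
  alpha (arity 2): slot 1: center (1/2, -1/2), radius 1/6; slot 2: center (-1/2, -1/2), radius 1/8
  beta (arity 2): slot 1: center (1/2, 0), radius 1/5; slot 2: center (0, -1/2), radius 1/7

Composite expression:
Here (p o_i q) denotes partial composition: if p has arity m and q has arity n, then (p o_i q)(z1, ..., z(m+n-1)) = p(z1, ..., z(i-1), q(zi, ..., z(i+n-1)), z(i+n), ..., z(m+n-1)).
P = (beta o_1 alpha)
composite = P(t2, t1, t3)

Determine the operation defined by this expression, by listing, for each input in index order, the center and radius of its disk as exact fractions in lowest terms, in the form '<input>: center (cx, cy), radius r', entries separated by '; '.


t1: center (2/5, -1/10), radius 1/40; t2: center (3/5, -1/10), radius 1/30; t3: center (0, -1/2), radius 1/7


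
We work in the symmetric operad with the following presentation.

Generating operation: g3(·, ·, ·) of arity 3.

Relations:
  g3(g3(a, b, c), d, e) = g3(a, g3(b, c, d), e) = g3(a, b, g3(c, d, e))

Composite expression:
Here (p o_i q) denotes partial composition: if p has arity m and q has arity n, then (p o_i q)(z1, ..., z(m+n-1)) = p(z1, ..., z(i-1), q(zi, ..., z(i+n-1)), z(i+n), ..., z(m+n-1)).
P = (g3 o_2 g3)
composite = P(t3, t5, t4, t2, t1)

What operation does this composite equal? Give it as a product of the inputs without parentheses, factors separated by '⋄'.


t3 ⋄ t5 ⋄ t4 ⋄ t2 ⋄ t1

Associativity of g3 dissolves the nesting; only the t-input order survives.
g3(t5, t4, t2) reduces to t5 ⋄ t4 ⋄ t2
g3(t3, g3(t5, t4, t2), t1) reduces to t3 ⋄ t5 ⋄ t4 ⋄ t2 ⋄ t1


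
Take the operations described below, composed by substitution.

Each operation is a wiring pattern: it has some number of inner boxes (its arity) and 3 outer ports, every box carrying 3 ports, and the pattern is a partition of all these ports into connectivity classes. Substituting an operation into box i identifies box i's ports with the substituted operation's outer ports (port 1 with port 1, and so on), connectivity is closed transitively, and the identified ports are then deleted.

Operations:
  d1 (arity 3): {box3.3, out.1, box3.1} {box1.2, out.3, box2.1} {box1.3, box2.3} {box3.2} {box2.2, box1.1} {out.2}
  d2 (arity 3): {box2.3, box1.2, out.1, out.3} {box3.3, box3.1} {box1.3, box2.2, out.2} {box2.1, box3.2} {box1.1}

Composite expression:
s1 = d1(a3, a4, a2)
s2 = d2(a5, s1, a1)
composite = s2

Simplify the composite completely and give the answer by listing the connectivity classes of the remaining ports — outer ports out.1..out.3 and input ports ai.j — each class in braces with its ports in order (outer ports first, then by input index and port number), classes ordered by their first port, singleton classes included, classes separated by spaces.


Substituting into d2 glues patterns; closure does the rest.
through d1, on inputs (a3, a4, a2): {out.1, a2.1, a2.3} {out.2} {out.3, a3.2, a4.1} {a2.2} {a3.1, a4.2} {a3.3, a4.3} (out.j = stage outer ports)
through d2, on inputs (a5, a3, a4, a2, a1): {out.1, out.3, a3.2, a4.1, a5.2} {out.2, a5.3} {a1.1, a1.3} {a1.2, a2.1, a2.3} {a2.2} {a3.1, a4.2} {a3.3, a4.3} {a5.1} (out.j = stage outer ports)

{out.1, out.3, a3.2, a4.1, a5.2} {out.2, a5.3} {a1.1, a1.3} {a1.2, a2.1, a2.3} {a2.2} {a3.1, a4.2} {a3.3, a4.3} {a5.1}


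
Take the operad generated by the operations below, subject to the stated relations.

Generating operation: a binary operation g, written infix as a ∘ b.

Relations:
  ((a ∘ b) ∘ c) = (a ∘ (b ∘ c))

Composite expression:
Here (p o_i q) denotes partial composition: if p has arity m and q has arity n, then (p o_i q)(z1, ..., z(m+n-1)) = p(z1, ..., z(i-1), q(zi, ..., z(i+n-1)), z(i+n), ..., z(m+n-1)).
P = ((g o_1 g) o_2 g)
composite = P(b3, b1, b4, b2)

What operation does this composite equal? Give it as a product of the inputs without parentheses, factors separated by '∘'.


b3 ∘ b1 ∘ b4 ∘ b2

Key point: g is associative — brackets drop, the b-order remains.
(b1 ∘ b4) spells out as b1 ∘ b4
(b3 ∘ (b1 ∘ b4)) spells out as b3 ∘ b1 ∘ b4
((b3 ∘ (b1 ∘ b4)) ∘ b2) spells out as b3 ∘ b1 ∘ b4 ∘ b2


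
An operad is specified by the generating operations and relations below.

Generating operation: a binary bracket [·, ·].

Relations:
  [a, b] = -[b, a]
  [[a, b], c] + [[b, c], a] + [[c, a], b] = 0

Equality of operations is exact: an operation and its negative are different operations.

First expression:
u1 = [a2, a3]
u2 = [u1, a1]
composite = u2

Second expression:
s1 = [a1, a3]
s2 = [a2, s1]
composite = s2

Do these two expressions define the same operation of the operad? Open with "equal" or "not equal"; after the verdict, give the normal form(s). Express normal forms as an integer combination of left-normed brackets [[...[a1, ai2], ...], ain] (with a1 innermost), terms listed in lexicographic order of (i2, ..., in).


not equal: they reduce to -[[a1, a2], a3] + [[a1, a3], a2] and -[[a1, a3], a2]

The first composite normalizes to -[[a1, a2], a3] + [[a1, a3], a2]
The second composite normalizes to -[[a1, a3], a2]
Distinct normal forms: not equal.


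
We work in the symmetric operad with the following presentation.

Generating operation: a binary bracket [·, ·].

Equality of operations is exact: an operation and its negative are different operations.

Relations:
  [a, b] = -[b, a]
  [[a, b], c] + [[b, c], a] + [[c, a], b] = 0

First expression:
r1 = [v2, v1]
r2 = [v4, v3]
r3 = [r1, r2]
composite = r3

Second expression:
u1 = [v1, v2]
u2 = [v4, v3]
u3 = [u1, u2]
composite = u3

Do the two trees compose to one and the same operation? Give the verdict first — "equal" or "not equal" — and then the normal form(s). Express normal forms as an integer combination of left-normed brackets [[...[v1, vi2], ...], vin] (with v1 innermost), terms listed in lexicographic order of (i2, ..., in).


not equal: they reduce to [[[v1, v2], v3], v4] - [[[v1, v2], v4], v3] and -[[[v1, v2], v3], v4] + [[[v1, v2], v4], v3]


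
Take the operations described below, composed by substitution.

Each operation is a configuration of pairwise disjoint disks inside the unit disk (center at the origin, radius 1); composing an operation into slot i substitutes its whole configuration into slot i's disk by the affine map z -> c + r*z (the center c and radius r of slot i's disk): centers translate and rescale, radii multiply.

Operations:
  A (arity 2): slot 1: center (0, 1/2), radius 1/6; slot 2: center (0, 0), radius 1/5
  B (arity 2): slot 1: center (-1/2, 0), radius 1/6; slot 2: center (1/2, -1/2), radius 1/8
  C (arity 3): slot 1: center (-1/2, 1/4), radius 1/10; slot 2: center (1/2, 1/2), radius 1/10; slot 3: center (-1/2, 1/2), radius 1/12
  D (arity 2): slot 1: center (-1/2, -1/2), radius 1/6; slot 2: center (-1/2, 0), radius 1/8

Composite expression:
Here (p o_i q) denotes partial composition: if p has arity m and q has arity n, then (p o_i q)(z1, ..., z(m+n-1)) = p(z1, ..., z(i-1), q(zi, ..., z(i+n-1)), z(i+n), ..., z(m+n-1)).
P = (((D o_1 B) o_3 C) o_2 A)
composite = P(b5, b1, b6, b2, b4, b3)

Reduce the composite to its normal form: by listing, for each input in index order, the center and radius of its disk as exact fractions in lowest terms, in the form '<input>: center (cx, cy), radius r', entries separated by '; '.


Only the slot chain above each b matters under D; compose those maps.
input b5: composing its 2 substitution steps yields center (-7/12, -1/2), radius 1/36
input b1: composing its 3 substitution steps yields center (-5/12, -55/96), radius 1/288
input b6: composing its 3 substitution steps yields center (-5/12, -7/12), radius 1/240
input b2: composing its 2 substitution steps yields center (-9/16, 1/32), radius 1/80
input b4: composing its 2 substitution steps yields center (-7/16, 1/16), radius 1/80
input b3: composing its 2 substitution steps yields center (-9/16, 1/16), radius 1/96

b1: center (-5/12, -55/96), radius 1/288; b2: center (-9/16, 1/32), radius 1/80; b3: center (-9/16, 1/16), radius 1/96; b4: center (-7/16, 1/16), radius 1/80; b5: center (-7/12, -1/2), radius 1/36; b6: center (-5/12, -7/12), radius 1/240
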